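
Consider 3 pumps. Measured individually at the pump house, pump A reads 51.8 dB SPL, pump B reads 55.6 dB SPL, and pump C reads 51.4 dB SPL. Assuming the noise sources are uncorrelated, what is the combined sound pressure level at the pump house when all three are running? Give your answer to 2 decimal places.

Add the sources as powers (linear), then convert back to dB:
L_total = 10·log₁₀(10^(51.8/10) + 10^(55.6/10) + 10^(51.4/10)) = 10·log₁₀(652500) = 58.15 dB SPL.

58.15 dB SPL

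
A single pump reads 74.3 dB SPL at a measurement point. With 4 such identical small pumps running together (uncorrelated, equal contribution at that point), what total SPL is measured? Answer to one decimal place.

80.3 dB SPL

4 equal incoherent sources raise the level by 10·log₁₀(4) = 6.02 dB.
L_total = 74.3 + 6.02 = 80.3 dB SPL.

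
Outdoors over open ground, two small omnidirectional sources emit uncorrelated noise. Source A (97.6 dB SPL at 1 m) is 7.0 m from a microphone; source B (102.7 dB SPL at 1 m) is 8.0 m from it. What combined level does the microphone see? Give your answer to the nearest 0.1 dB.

At the listener: L_A = 97.6 − 20·log₁₀(7.0) = 80.70 dB; L_B = 102.7 − 20·log₁₀(8.0) = 84.64 dB.
Combined: 10·log₁₀(10^(80.70/10)+10^(84.64/10)) = 86.1 dB SPL.

86.1 dB SPL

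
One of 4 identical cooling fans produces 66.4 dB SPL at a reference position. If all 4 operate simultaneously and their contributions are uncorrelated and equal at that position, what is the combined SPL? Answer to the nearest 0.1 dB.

4 equal incoherent sources raise the level by 10·log₁₀(4) = 6.02 dB.
L_total = 66.4 + 6.02 = 72.4 dB SPL.

72.4 dB SPL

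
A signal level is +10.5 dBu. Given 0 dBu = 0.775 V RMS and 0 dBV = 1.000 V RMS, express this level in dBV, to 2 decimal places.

+8.29 dBV

The offset between the scales is 20·log₁₀(0.775/1.000) = −2.214 dB.
So dBV = +10.5 − 2.214 = +8.29 dBV.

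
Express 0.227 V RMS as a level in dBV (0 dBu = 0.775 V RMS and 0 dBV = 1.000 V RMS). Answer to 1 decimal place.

-12.9 dBV

dBV = 20·log₁₀(V / 1.000 V).
20·log₁₀(0.227/1.000) = -12.9 dBV.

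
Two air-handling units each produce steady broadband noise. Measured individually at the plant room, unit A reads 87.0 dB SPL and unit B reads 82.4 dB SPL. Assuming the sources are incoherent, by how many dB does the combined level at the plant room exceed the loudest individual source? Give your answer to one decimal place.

Add the sources as powers (linear), then convert back to dB:
L_total = 10·log₁₀(10^(87.0/10) + 10^(82.4/10)) = 88.29 dB SPL.
Excess over the loudest (87.0 dB): 88.29 − 87.0 = 1.3 dB.

1.3 dB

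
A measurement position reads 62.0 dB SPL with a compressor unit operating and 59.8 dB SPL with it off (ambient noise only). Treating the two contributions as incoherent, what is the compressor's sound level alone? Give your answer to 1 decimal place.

58.0 dB SPL

Subtract intensities: L_src = 10·log₁₀(10^(L_total/10) − 10^(L_bg/10)).
L_src = 10·log₁₀(10^(62.0/10) − 10^(59.8/10)) = 10·log₁₀(629900) = 58.0 dB SPL.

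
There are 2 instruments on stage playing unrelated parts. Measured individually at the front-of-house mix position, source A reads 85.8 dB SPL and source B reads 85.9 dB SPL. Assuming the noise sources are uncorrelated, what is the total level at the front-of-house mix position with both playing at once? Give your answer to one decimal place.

88.9 dB SPL

Add the sources as powers (linear), then convert back to dB:
L_total = 10·log₁₀(10^(85.8/10) + 10^(85.9/10)) = 10·log₁₀(769200000) = 88.9 dB SPL.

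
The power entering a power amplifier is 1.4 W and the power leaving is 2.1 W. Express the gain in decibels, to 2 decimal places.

For a power ratio, dB = 10·log₁₀(P₂/P₁).
10·log₁₀(2.1/1.4) = 10·log₁₀(1.500) = 1.76 dB.

1.76 dB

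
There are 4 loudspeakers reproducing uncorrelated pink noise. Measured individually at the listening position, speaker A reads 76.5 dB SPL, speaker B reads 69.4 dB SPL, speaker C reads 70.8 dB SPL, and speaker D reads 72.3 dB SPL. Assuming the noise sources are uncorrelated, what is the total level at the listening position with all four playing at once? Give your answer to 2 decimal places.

Uncorrelated sources add in intensity (power), not in dB.
L_total = 10·log₁₀(10^(76.5/10) + 10^(69.4/10) + 10^(70.8/10) + 10^(72.3/10)) = 10·log₁₀(82380000) = 79.16 dB SPL.

79.16 dB SPL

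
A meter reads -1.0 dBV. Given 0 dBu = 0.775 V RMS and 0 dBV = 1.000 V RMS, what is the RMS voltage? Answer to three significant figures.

0.891 V

V = 1.000 V × 10^(-1.0/20).
= 1.000 × 0.8913 = 0.891 V.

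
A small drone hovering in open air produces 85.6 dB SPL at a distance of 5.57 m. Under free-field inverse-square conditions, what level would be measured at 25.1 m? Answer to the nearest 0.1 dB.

Free-field point source: level drops by 20·log₁₀ of the distance ratio.
ΔL = −20·log₁₀(25.1/5.57) = -13.08 dB, so L₂ = 85.6 + (-13.08) = 72.5 dB SPL.

72.5 dB SPL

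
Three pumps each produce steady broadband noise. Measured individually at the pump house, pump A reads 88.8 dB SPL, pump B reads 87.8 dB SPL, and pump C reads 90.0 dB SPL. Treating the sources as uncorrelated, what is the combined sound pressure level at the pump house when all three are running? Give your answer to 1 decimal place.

93.7 dB SPL

Add the sources as powers (linear), then convert back to dB:
L_total = 10·log₁₀(10^(88.8/10) + 10^(87.8/10) + 10^(90.0/10)) = 10·log₁₀(2361000000) = 93.7 dB SPL.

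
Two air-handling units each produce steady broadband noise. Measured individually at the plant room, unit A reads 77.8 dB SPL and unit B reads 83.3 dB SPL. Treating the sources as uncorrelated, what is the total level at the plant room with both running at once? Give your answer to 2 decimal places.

84.38 dB SPL

Uncorrelated sources add in intensity (power), not in dB.
L_total = 10·log₁₀(10^(77.8/10) + 10^(83.3/10)) = 10·log₁₀(274100000) = 84.38 dB SPL.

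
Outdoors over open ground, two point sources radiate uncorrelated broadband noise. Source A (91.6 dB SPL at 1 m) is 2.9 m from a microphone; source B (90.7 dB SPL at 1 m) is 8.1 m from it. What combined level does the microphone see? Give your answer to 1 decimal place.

At the listener: L_A = 91.6 − 20·log₁₀(2.9) = 82.35 dB; L_B = 90.7 − 20·log₁₀(8.1) = 72.53 dB.
Combined: 10·log₁₀(10^(82.35/10)+10^(72.53/10)) = 82.8 dB SPL.

82.8 dB SPL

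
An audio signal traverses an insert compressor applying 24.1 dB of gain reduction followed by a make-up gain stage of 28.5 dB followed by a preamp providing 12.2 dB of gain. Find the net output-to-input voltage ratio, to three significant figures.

Net gain = (−24.1) + 28.5 + 12.2 = 16.6 dB.
Voltage ratio = 10^(16.6/20) = 6.76.

6.76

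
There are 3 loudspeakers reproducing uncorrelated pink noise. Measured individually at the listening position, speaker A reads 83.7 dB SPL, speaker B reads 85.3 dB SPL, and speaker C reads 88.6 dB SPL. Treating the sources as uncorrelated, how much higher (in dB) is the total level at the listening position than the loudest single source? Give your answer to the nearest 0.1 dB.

2.5 dB

Add the sources as powers (linear), then convert back to dB:
L_total = 10·log₁₀(10^(83.7/10) + 10^(85.3/10) + 10^(88.6/10)) = 91.13 dB SPL.
Excess over the loudest (88.6 dB): 91.13 − 88.6 = 2.5 dB.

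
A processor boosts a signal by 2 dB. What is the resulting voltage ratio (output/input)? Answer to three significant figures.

Voltage ratio = 10^(dB/20).
10^(2/20) = 10^(0.1000) = 1.26.

1.26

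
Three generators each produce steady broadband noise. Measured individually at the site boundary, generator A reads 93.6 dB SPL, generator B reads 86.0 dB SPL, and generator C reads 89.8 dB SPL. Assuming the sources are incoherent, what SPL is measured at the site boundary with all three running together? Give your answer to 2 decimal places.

95.62 dB SPL

Uncorrelated sources add in intensity (power), not in dB.
L_total = 10·log₁₀(10^(93.6/10) + 10^(86.0/10) + 10^(89.8/10)) = 10·log₁₀(3644000000) = 95.62 dB SPL.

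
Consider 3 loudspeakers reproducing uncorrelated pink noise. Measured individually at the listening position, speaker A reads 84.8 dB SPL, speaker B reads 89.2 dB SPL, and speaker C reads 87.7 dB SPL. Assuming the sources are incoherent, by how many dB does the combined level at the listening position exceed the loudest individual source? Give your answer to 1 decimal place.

Incoherent sources sum as intensities:
L_total = 10·log₁₀(10^(84.8/10) + 10^(89.2/10) + 10^(87.7/10)) = 92.36 dB SPL.
Excess over the loudest (89.2 dB): 92.36 − 89.2 = 3.2 dB.

3.2 dB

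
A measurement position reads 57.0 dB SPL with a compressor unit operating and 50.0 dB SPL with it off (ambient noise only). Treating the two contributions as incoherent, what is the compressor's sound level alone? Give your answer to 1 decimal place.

56.0 dB SPL

Background correction is a power subtraction:
L_src = 10·log₁₀(10^(57.0/10) − 10^(50.0/10)) = 10·log₁₀(401200) = 56.0 dB SPL.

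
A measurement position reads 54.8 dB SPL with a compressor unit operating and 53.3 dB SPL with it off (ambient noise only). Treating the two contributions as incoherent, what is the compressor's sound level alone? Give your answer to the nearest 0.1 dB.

Background correction is a power subtraction:
L_src = 10·log₁₀(10^(54.8/10) − 10^(53.3/10)) = 10·log₁₀(88200) = 49.5 dB SPL.

49.5 dB SPL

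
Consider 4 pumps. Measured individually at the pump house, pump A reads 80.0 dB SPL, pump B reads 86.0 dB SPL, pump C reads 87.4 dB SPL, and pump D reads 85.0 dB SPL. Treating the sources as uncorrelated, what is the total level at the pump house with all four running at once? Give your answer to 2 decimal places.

Add the sources as powers (linear), then convert back to dB:
L_total = 10·log₁₀(10^(80.0/10) + 10^(86.0/10) + 10^(87.4/10) + 10^(85.0/10)) = 10·log₁₀(1364000000) = 91.35 dB SPL.

91.35 dB SPL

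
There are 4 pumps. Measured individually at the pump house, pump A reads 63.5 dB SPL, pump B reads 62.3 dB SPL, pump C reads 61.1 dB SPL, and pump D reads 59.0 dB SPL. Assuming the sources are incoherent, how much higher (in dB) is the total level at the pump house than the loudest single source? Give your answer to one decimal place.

Add the sources as powers (linear), then convert back to dB:
L_total = 10·log₁₀(10^(63.5/10) + 10^(62.3/10) + 10^(61.1/10) + 10^(59.0/10)) = 67.80 dB SPL.
Excess over the loudest (63.5 dB): 67.80 − 63.5 = 4.3 dB.

4.3 dB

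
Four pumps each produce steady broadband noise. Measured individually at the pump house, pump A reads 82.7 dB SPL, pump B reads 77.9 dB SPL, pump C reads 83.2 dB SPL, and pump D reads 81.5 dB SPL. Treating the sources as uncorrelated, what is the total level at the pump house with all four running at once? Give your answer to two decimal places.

87.77 dB SPL

Incoherent sources sum as intensities:
L_total = 10·log₁₀(10^(82.7/10) + 10^(77.9/10) + 10^(83.2/10) + 10^(81.5/10)) = 10·log₁₀(598100000) = 87.77 dB SPL.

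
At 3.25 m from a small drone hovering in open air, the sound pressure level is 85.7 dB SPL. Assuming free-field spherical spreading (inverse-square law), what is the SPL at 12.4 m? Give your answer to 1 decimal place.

74.1 dB SPL

For a point source in a free field, ΔL = −20·log₁₀(d₂/d₁).
ΔL = −20·log₁₀(12.4/3.25) = -11.63 dB, so L₂ = 85.7 + (-11.63) = 74.1 dB SPL.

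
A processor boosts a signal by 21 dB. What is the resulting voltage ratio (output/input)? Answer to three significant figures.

Voltage ratio = 10^(dB/20).
10^(21/20) = 10^(1.050) = 11.2.

11.2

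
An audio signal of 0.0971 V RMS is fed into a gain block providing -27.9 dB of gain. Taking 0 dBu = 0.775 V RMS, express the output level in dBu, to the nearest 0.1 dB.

-45.9 dBu

Input level: 20·log₁₀(0.0971/0.775) = -18.04 dBu.
Output: -18.04 − 27.9 = -45.9 dBu.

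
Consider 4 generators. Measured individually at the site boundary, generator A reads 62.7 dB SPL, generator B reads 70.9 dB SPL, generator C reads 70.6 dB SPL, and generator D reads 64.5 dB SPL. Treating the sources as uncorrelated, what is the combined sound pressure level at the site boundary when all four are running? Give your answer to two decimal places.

74.54 dB SPL

Add the sources as powers (linear), then convert back to dB:
L_total = 10·log₁₀(10^(62.7/10) + 10^(70.9/10) + 10^(70.6/10) + 10^(64.5/10)) = 10·log₁₀(28460000) = 74.54 dB SPL.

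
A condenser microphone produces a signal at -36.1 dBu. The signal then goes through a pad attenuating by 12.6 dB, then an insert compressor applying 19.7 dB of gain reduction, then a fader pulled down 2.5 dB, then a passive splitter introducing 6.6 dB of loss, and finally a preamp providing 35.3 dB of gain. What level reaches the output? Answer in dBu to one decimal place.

-42.2 dBu

Gain stages sum in dB:
-36.1 − 12.6 − 19.7 − 2.5 − 6.6 + 35.3 = -42.2 dBu.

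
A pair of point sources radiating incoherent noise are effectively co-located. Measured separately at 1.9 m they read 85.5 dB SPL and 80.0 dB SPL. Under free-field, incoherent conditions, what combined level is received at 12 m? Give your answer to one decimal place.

Combined at 1.9 m: 10·log₁₀(10^(85.5/10)+10^(80.0/10)) = 86.58 dB SPL.
Then apply −20·log₁₀(12/1.9) = -16.01 dB → 70.6 dB SPL.

70.6 dB SPL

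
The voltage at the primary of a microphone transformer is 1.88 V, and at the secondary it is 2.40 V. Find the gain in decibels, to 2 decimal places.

Voltage ratio → dB uses the 20·log₁₀ form:
20·log₁₀(2.40/1.88) = 20·log₁₀(1.277) = 2.12 dB.

2.12 dB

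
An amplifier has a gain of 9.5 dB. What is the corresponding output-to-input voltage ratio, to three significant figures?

Voltage ratio = 10^(dB/20).
10^(9.5/20) = 10^(0.4750) = 2.99.

2.99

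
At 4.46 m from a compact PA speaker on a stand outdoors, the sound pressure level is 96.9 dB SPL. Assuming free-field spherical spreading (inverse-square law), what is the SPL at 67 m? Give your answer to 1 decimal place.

For a point source in a free field, ΔL = −20·log₁₀(d₂/d₁).
ΔL = −20·log₁₀(67/4.46) = -23.53 dB, so L₂ = 96.9 + (-23.53) = 73.4 dB SPL.

73.4 dB SPL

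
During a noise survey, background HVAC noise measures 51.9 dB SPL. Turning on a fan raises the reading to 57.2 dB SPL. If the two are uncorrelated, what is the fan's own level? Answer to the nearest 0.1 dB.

55.7 dB SPL

Background correction is a power subtraction:
L_src = 10·log₁₀(10^(57.2/10) − 10^(51.9/10)) = 10·log₁₀(369900) = 55.7 dB SPL.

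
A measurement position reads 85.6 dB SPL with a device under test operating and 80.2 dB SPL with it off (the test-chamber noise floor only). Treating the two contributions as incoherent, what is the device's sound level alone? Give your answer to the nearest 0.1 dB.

Background correction is a power subtraction:
L_src = 10·log₁₀(10^(85.6/10) − 10^(80.2/10)) = 10·log₁₀(258400000) = 84.1 dB SPL.

84.1 dB SPL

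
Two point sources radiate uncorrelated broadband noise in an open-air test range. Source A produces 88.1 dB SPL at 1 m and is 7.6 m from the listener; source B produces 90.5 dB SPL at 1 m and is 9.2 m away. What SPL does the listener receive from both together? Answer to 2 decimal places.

73.88 dB SPL

At the listener: L_A = 88.1 − 20·log₁₀(7.6) = 70.484 dB; L_B = 90.5 − 20·log₁₀(9.2) = 71.224 dB.
Combined: 10·log₁₀(10^(70.484/10)+10^(71.224/10)) = 73.88 dB SPL.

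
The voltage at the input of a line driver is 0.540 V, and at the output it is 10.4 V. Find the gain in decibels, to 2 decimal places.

25.69 dB

Voltage ratio → dB uses the 20·log₁₀ form:
20·log₁₀(10.4/0.540) = 20·log₁₀(19.26) = 25.69 dB.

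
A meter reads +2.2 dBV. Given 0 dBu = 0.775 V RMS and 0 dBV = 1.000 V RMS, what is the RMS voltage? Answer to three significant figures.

1.29 V

V = 1.000 V × 10^(+2.2/20).
= 1.000 × 1.288 = 1.29 V.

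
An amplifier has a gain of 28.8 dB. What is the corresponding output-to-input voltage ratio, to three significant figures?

27.5

Voltage ratio = 10^(dB/20).
10^(28.8/20) = 10^(1.440) = 27.5.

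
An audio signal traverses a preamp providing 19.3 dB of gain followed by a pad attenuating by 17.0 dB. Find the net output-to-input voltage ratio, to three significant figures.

1.30

Net gain = 19.3 + (−17.0) = 2.3 dB.
Voltage ratio = 10^(2.3/20) = 1.30.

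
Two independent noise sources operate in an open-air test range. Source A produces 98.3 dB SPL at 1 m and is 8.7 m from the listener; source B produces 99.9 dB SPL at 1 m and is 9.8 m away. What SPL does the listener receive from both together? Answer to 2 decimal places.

At the listener: L_A = 98.3 − 20·log₁₀(8.7) = 79.510 dB; L_B = 99.9 − 20·log₁₀(9.8) = 80.075 dB.
Combined: 10·log₁₀(10^(79.510/10)+10^(80.075/10)) = 82.81 dB SPL.

82.81 dB SPL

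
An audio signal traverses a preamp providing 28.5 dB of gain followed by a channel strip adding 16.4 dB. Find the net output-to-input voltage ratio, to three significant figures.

176

Net gain = 28.5 + 16.4 = 44.9 dB.
Voltage ratio = 10^(44.9/20) = 176.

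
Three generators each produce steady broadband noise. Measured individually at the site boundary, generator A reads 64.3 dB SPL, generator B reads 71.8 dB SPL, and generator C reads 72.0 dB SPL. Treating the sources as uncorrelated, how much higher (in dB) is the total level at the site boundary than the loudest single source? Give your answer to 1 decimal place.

Incoherent sources sum as intensities:
L_total = 10·log₁₀(10^(64.3/10) + 10^(71.8/10) + 10^(72.0/10)) = 75.27 dB SPL.
Excess over the loudest (72.0 dB): 75.27 − 72.0 = 3.3 dB.

3.3 dB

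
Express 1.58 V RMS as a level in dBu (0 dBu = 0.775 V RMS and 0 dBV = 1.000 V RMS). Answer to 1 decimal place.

+6.2 dBu

dBu = 20·log₁₀(V / 0.775 V).
20·log₁₀(1.58/0.775) = +6.2 dBu.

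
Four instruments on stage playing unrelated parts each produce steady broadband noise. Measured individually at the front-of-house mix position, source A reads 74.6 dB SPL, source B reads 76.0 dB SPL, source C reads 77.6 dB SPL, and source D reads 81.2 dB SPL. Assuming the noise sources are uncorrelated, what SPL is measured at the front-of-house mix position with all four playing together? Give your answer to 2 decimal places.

84.12 dB SPL

Add the sources as powers (linear), then convert back to dB:
L_total = 10·log₁₀(10^(74.6/10) + 10^(76.0/10) + 10^(77.6/10) + 10^(81.2/10)) = 10·log₁₀(258000000) = 84.12 dB SPL.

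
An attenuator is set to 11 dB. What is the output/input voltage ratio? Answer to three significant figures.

0.282

Voltage ratio = 10^(dB/20).
10^(-11/20) = 10^(-0.5500) = 0.282.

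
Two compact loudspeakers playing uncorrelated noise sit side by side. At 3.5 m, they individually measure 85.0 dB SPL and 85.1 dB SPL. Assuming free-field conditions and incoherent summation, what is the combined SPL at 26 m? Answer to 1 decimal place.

70.6 dB SPL

Combined at 3.5 m: 10·log₁₀(10^(85.0/10)+10^(85.1/10)) = 88.06 dB SPL.
Then apply −20·log₁₀(26/3.5) = -17.42 dB → 70.6 dB SPL.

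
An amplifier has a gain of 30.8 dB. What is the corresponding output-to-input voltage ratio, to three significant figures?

34.7

Voltage ratio = 10^(dB/20).
10^(30.8/20) = 10^(1.540) = 34.7.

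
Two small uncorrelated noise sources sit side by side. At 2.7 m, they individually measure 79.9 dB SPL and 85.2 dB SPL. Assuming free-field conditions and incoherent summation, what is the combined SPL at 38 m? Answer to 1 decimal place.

63.4 dB SPL

Combined at 2.7 m: 10·log₁₀(10^(79.9/10)+10^(85.2/10)) = 86.32 dB SPL.
Then apply −20·log₁₀(38/2.7) = -22.97 dB → 63.4 dB SPL.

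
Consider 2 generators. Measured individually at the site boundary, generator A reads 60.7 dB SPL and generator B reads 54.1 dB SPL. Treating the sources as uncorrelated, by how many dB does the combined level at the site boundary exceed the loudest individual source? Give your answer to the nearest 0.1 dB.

0.9 dB

Incoherent sources sum as intensities:
L_total = 10·log₁₀(10^(60.7/10) + 10^(54.1/10)) = 61.56 dB SPL.
Excess over the loudest (60.7 dB): 61.56 − 60.7 = 0.9 dB.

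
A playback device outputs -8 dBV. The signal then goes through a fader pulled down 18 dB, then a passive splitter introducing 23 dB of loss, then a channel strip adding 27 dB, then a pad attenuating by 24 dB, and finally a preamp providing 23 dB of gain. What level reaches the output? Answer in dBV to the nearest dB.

-23 dBV

In dB, series stages simply add:
-8 − 18 − 23 + 27 − 24 + 23 = -23 dBV.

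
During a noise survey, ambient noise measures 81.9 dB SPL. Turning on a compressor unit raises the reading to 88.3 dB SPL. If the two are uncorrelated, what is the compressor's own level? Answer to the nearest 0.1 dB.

Remove the background by subtracting linear intensities:
L_src = 10·log₁₀(10^(88.3/10) − 10^(81.9/10)) = 10·log₁₀(521200000) = 87.2 dB SPL.

87.2 dB SPL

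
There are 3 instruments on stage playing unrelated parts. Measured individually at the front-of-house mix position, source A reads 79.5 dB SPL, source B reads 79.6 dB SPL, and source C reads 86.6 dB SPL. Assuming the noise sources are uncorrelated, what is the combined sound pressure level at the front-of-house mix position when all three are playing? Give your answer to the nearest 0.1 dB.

Uncorrelated sources add in intensity (power), not in dB.
L_total = 10·log₁₀(10^(79.5/10) + 10^(79.6/10) + 10^(86.6/10)) = 10·log₁₀(637400000) = 88.0 dB SPL.

88.0 dB SPL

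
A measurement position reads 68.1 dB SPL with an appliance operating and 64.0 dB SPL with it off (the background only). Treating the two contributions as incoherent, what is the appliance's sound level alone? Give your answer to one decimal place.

66.0 dB SPL

Background correction is a power subtraction:
L_src = 10·log₁₀(10^(68.1/10) − 10^(64.0/10)) = 10·log₁₀(3945000) = 66.0 dB SPL.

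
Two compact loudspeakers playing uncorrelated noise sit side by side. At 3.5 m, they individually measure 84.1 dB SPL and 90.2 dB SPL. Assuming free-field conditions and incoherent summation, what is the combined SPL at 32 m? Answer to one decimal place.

71.9 dB SPL

Combined at 3.5 m: 10·log₁₀(10^(84.1/10)+10^(90.2/10)) = 91.15 dB SPL.
Then apply −20·log₁₀(32/3.5) = -19.22 dB → 71.9 dB SPL.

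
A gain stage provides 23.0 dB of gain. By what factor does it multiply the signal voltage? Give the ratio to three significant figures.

14.1

Voltage ratio = 10^(dB/20).
10^(23.0/20) = 10^(1.150) = 14.1.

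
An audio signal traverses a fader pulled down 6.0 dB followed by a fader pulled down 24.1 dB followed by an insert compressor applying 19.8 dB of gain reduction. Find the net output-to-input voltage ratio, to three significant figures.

Net gain = (−6.0) + (−24.1) + (−19.8) = -49.9 dB.
Voltage ratio = 10^(-49.9/20) = 0.00320.

0.00320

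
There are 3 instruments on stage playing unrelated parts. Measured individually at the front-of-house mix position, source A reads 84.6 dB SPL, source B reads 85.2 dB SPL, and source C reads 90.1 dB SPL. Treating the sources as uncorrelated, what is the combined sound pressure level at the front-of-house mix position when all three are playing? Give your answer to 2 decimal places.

Uncorrelated sources add in intensity (power), not in dB.
L_total = 10·log₁₀(10^(84.6/10) + 10^(85.2/10) + 10^(90.1/10)) = 10·log₁₀(1643000000) = 92.16 dB SPL.

92.16 dB SPL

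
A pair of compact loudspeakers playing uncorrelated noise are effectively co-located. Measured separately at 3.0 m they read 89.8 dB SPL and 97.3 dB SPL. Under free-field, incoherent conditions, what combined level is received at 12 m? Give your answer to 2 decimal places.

Combined at 3.0 m: 10·log₁₀(10^(89.8/10)+10^(97.3/10)) = 98.011 dB SPL.
Then apply −20·log₁₀(12/3.0) = -12.041 dB → 85.97 dB SPL.

85.97 dB SPL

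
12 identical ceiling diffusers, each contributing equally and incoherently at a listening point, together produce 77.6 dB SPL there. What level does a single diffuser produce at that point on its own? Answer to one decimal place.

66.8 dB SPL

12 equal incoherent sources add 10·log₁₀(12) = 10.79 dB over one source.
L_one = 77.6 − 10.79 = 66.8 dB SPL.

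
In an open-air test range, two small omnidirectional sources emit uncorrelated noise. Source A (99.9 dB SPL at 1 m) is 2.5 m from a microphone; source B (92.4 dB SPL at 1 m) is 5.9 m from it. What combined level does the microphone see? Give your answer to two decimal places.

92.08 dB SPL

At the listener: L_A = 99.9 − 20·log₁₀(2.5) = 91.941 dB; L_B = 92.4 − 20·log₁₀(5.9) = 76.983 dB.
Combined: 10·log₁₀(10^(91.941/10)+10^(76.983/10)) = 92.08 dB SPL.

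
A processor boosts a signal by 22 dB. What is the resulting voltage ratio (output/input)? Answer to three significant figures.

Voltage ratio = 10^(dB/20).
10^(22/20) = 10^(1.100) = 12.6.

12.6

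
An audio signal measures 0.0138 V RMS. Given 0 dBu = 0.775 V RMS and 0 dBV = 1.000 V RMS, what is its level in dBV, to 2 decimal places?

dBV = 20·log₁₀(V / 1.000 V).
20·log₁₀(0.0138/1.000) = -37.20 dBV.

-37.20 dBV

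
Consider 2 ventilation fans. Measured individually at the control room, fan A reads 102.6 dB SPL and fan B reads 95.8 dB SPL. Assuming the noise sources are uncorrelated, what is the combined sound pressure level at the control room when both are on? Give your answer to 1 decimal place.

Add the sources as powers (linear), then convert back to dB:
L_total = 10·log₁₀(10^(102.6/10) + 10^(95.8/10)) = 10·log₁₀(21999000000) = 103.4 dB SPL.

103.4 dB SPL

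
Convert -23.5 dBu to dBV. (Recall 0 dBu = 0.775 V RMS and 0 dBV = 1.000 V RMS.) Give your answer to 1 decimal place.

-25.7 dBV

The offset between the scales is 20·log₁₀(0.775/1.000) = −2.214 dB.
So dBV = -23.5 − 2.214 = -25.7 dBV.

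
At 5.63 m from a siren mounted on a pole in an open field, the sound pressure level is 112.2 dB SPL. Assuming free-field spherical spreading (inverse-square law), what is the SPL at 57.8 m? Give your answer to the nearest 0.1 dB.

92.0 dB SPL

Inverse-square spreading gives ΔL = −20·log₁₀(d₂/d₁).
ΔL = −20·log₁₀(57.8/5.63) = -20.23 dB, so L₂ = 112.2 + (-20.23) = 92.0 dB SPL.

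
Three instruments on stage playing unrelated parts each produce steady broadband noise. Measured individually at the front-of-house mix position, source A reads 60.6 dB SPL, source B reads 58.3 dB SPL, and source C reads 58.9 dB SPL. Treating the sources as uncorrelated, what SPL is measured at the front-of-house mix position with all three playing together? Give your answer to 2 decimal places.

64.15 dB SPL

Add the sources as powers (linear), then convert back to dB:
L_total = 10·log₁₀(10^(60.6/10) + 10^(58.3/10) + 10^(58.9/10)) = 10·log₁₀(2600000) = 64.15 dB SPL.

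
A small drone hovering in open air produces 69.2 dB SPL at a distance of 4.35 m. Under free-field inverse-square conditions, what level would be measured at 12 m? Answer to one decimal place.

60.4 dB SPL

Free-field point source: level drops by 20·log₁₀ of the distance ratio.
ΔL = −20·log₁₀(12/4.35) = -8.81 dB, so L₂ = 69.2 + (-8.81) = 60.4 dB SPL.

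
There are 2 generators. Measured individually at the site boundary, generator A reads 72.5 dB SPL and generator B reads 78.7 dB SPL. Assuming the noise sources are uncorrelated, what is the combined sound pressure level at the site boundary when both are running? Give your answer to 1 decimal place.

79.6 dB SPL

Incoherent sources sum as intensities:
L_total = 10·log₁₀(10^(72.5/10) + 10^(78.7/10)) = 10·log₁₀(91910000) = 79.6 dB SPL.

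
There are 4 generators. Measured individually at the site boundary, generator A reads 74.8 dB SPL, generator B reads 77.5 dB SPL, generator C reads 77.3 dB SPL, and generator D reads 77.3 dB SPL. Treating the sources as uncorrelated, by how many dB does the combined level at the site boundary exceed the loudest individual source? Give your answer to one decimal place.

5.4 dB

Uncorrelated sources add in intensity (power), not in dB.
L_total = 10·log₁₀(10^(74.8/10) + 10^(77.5/10) + 10^(77.3/10) + 10^(77.3/10)) = 82.87 dB SPL.
Excess over the loudest (77.5 dB): 82.87 − 77.5 = 5.4 dB.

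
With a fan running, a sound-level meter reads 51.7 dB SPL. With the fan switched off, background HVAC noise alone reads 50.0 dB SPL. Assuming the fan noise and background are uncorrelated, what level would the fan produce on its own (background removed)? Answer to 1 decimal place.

46.8 dB SPL

Subtract intensities: L_src = 10·log₁₀(10^(L_total/10) − 10^(L_bg/10)).
L_src = 10·log₁₀(10^(51.7/10) − 10^(50.0/10)) = 10·log₁₀(47910) = 46.8 dB SPL.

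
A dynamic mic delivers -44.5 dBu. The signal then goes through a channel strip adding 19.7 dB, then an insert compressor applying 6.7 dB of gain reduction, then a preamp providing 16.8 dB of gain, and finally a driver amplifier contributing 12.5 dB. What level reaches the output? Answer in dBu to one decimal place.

Cascaded gains and losses add directly in dB.
-44.5 + 19.7 − 6.7 + 16.8 + 12.5 = -2.2 dBu.

-2.2 dBu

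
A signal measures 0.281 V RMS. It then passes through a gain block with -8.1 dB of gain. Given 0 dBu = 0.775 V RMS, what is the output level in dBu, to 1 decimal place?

-16.9 dBu

Input level: 20·log₁₀(0.281/0.775) = -8.81 dBu.
Output: -8.81 − 8.1 = -16.9 dBu.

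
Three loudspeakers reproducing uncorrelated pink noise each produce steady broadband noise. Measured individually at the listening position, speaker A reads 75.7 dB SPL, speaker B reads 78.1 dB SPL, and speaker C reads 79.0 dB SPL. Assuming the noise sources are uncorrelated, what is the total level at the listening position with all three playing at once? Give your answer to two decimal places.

Uncorrelated sources add in intensity (power), not in dB.
L_total = 10·log₁₀(10^(75.7/10) + 10^(78.1/10) + 10^(79.0/10)) = 10·log₁₀(181200000) = 82.58 dB SPL.

82.58 dB SPL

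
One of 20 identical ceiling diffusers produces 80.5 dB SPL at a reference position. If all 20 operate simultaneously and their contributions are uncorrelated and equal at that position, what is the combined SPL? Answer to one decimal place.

93.5 dB SPL

20 equal incoherent sources raise the level by 10·log₁₀(20) = 13.01 dB.
L_total = 80.5 + 13.01 = 93.5 dB SPL.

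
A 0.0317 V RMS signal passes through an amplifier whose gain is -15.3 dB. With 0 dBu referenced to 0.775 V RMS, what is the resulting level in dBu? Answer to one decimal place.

Input level: 20·log₁₀(0.0317/0.775) = -27.76 dBu.
Output: -27.76 − 15.3 = -43.1 dBu.

-43.1 dBu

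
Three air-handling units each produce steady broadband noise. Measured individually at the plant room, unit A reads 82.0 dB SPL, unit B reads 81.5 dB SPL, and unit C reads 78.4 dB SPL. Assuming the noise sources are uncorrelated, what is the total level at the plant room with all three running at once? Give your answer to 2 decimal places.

Add the sources as powers (linear), then convert back to dB:
L_total = 10·log₁₀(10^(82.0/10) + 10^(81.5/10) + 10^(78.4/10)) = 10·log₁₀(368900000) = 85.67 dB SPL.

85.67 dB SPL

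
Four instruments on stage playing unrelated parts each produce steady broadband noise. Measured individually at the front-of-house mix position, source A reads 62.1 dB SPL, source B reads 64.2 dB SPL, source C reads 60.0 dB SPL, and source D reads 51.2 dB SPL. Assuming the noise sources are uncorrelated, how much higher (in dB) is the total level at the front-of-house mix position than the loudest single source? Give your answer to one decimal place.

3.1 dB

Add the sources as powers (linear), then convert back to dB:
L_total = 10·log₁₀(10^(62.1/10) + 10^(64.2/10) + 10^(60.0/10) + 10^(51.2/10)) = 67.31 dB SPL.
Excess over the loudest (64.2 dB): 67.31 − 64.2 = 3.1 dB.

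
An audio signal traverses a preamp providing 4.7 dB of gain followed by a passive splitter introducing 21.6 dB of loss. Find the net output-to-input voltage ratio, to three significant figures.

Net gain = 4.7 + (−21.6) = -16.9 dB.
Voltage ratio = 10^(-16.9/20) = 0.143.

0.143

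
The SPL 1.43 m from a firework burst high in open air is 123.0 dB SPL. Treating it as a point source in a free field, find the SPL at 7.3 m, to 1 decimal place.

108.8 dB SPL

For a point source in a free field, ΔL = −20·log₁₀(d₂/d₁).
ΔL = −20·log₁₀(7.3/1.43) = -14.16 dB, so L₂ = 123.0 + (-14.16) = 108.8 dB SPL.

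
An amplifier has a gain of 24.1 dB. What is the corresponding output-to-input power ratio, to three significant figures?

Power ratio = 10^(dB/10).
10^(24.1/10) = 10^(2.410) = 257.

257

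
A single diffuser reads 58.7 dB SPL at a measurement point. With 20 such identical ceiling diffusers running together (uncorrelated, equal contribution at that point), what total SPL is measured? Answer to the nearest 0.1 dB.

20 equal incoherent sources raise the level by 10·log₁₀(20) = 13.01 dB.
L_total = 58.7 + 13.01 = 71.7 dB SPL.

71.7 dB SPL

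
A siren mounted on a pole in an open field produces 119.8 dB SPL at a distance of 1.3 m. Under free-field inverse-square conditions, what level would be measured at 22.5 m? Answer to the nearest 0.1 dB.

95.0 dB SPL

Free-field point source: level drops by 20·log₁₀ of the distance ratio.
ΔL = −20·log₁₀(22.5/1.3) = -24.76 dB, so L₂ = 119.8 + (-24.76) = 95.0 dB SPL.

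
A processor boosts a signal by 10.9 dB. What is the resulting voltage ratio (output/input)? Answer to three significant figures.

3.51

Voltage ratio = 10^(dB/20).
10^(10.9/20) = 10^(0.5450) = 3.51.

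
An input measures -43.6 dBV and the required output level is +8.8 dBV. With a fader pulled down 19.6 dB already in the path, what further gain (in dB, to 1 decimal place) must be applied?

The required make-up gain is the shortfall in the dB sum.
G = +8.8 − (-43.6) + 19.6 = 72.0 dB.

72.0 dB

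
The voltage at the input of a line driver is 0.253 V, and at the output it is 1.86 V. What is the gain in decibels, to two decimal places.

17.33 dB

Voltage is an amplitude quantity, so gain = 20·log₁₀(V_out/V_in).
20·log₁₀(1.86/0.253) = 20·log₁₀(7.352) = 17.33 dB.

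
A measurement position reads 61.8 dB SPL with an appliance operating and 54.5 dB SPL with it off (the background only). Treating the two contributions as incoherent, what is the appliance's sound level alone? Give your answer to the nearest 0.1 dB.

60.9 dB SPL

Remove the background by subtracting linear intensities:
L_src = 10·log₁₀(10^(61.8/10) − 10^(54.5/10)) = 10·log₁₀(1232000) = 60.9 dB SPL.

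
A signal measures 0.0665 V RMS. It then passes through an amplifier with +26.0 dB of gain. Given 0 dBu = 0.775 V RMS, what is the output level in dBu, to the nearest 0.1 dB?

+4.7 dBu

Input level: 20·log₁₀(0.0665/0.775) = -21.33 dBu.
Output: -21.33 + 26.0 = +4.7 dBu.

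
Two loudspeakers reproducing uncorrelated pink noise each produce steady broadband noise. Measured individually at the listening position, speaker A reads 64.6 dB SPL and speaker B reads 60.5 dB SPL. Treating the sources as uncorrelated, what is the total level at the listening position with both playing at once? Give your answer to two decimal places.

Add the sources as powers (linear), then convert back to dB:
L_total = 10·log₁₀(10^(64.6/10) + 10^(60.5/10)) = 10·log₁₀(4006000) = 66.03 dB SPL.

66.03 dB SPL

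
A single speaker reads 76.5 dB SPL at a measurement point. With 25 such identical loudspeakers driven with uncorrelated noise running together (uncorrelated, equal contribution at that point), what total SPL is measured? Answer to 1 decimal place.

90.5 dB SPL

25 equal incoherent sources raise the level by 10·log₁₀(25) = 13.98 dB.
L_total = 76.5 + 13.98 = 90.5 dB SPL.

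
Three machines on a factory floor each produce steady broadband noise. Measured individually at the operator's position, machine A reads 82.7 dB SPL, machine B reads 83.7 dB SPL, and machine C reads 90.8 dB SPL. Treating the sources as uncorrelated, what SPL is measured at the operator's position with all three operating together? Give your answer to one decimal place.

92.1 dB SPL

Incoherent sources sum as intensities:
L_total = 10·log₁₀(10^(82.7/10) + 10^(83.7/10) + 10^(90.8/10)) = 10·log₁₀(1623000000) = 92.1 dB SPL.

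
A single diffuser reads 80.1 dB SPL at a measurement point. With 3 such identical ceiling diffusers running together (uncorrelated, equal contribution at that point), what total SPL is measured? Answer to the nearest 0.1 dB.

84.9 dB SPL

3 equal incoherent sources raise the level by 10·log₁₀(3) = 4.77 dB.
L_total = 80.1 + 4.77 = 84.9 dB SPL.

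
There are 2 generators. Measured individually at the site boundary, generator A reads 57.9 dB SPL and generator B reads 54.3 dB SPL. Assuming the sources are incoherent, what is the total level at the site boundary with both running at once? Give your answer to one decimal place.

59.5 dB SPL

Add the sources as powers (linear), then convert back to dB:
L_total = 10·log₁₀(10^(57.9/10) + 10^(54.3/10)) = 10·log₁₀(885700) = 59.5 dB SPL.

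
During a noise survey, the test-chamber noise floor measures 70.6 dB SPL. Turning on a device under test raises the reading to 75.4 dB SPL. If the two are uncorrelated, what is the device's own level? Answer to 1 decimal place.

73.7 dB SPL

Remove the background by subtracting linear intensities:
L_src = 10·log₁₀(10^(75.4/10) − 10^(70.6/10)) = 10·log₁₀(23190000) = 73.7 dB SPL.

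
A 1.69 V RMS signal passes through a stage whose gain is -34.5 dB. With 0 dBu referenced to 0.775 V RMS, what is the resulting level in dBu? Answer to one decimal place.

Input level: 20·log₁₀(1.69/0.775) = 6.77 dBu.
Output: 6.77 − 34.5 = -27.7 dBu.

-27.7 dBu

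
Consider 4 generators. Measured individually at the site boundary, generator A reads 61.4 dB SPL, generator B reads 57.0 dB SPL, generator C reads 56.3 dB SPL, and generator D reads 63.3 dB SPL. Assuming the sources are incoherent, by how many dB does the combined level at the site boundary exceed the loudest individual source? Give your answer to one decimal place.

Add the sources as powers (linear), then convert back to dB:
L_total = 10·log₁₀(10^(61.4/10) + 10^(57.0/10) + 10^(56.3/10) + 10^(63.3/10)) = 66.48 dB SPL.
Excess over the loudest (63.3 dB): 66.48 − 63.3 = 3.2 dB.

3.2 dB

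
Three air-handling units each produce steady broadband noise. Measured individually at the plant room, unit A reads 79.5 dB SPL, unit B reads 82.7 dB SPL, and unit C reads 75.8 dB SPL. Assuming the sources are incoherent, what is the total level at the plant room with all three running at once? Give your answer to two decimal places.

Incoherent sources sum as intensities:
L_total = 10·log₁₀(10^(79.5/10) + 10^(82.7/10) + 10^(75.8/10)) = 10·log₁₀(313400000) = 84.96 dB SPL.

84.96 dB SPL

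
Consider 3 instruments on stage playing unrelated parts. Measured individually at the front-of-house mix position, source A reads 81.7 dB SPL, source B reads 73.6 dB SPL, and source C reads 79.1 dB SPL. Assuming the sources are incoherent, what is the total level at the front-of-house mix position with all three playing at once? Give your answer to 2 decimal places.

84.02 dB SPL

Add the sources as powers (linear), then convert back to dB:
L_total = 10·log₁₀(10^(81.7/10) + 10^(73.6/10) + 10^(79.1/10)) = 10·log₁₀(252100000) = 84.02 dB SPL.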